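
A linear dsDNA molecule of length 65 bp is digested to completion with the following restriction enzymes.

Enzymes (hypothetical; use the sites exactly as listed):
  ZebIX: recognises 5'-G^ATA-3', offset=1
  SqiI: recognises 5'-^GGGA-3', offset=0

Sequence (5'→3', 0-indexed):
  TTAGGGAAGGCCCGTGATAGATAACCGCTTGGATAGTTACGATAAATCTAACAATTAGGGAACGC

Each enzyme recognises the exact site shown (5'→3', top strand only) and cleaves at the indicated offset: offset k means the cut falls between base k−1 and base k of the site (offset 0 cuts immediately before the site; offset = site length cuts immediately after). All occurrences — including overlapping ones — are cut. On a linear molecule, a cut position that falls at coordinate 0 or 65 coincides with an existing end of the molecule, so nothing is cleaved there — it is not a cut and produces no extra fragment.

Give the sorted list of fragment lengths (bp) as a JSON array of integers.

[3,4,8,9,12,13,16]

Per-enzyme occurrences:
  ZebIX (GATA, off=1): starts [15, 19, 31, 40] → cuts [16, 20, 32, 41]
  SqiI (GGGA, off=0): starts [3, 57] → cuts [3, 57]

All cut coordinates (distinct, sorted): [3, 16, 20, 32, 41, 57]

Fragments:
  [0,3): 3 bp
  [3,16): 13 bp
  [16,20): 4 bp
  [20,32): 12 bp
  [32,41): 9 bp
  [41,57): 16 bp
  [57,65): 8 bp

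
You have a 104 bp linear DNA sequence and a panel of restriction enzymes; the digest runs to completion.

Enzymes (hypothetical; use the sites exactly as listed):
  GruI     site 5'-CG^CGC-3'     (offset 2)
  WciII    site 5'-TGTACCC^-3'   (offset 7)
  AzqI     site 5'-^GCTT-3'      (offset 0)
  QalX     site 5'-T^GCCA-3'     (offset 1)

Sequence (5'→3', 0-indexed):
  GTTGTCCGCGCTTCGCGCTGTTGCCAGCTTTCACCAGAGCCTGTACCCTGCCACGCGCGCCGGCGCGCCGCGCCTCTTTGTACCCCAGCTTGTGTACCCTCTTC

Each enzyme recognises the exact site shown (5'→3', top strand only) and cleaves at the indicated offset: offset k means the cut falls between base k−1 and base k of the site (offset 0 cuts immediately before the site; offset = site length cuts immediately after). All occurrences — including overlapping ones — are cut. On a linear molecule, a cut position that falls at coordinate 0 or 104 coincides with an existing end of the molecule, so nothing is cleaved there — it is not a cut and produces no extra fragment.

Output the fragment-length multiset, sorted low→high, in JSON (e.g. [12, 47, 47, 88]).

[1,1,2,2,4,5,5,6,6,7,8,8,12,15,22]

Scan for sites:
  GruI CGCGC/2: at [6, 13, 53, 55, 63, 68] ⇒ [8, 15, 55, 57, 65, 70]
  WciII TGTACCC/7: at [41, 78, 92] ⇒ [48, 85, 99]
  AzqI GCTT/0: at [9, 26, 87] ⇒ [9, 26, 87]
  QalX TGCCA/1: at [21, 48] ⇒ [22, 49]

All cut coordinates (distinct, sorted): [8, 9, 15, 22, 26, 48, 49, 55, 57, 65, 70, 85, 87, 99]

Fragments:
  [0,8): 8 bp
  [8,9): 1 bp
  [9,15): 6 bp
  [15,22): 7 bp
  [22,26): 4 bp
  [26,48): 22 bp
  [48,49): 1 bp
  [49,55): 6 bp
  [55,57): 2 bp
  [57,65): 8 bp
  [65,70): 5 bp
  [70,85): 15 bp
  [85,87): 2 bp
  [87,99): 12 bp
  [99,104): 5 bp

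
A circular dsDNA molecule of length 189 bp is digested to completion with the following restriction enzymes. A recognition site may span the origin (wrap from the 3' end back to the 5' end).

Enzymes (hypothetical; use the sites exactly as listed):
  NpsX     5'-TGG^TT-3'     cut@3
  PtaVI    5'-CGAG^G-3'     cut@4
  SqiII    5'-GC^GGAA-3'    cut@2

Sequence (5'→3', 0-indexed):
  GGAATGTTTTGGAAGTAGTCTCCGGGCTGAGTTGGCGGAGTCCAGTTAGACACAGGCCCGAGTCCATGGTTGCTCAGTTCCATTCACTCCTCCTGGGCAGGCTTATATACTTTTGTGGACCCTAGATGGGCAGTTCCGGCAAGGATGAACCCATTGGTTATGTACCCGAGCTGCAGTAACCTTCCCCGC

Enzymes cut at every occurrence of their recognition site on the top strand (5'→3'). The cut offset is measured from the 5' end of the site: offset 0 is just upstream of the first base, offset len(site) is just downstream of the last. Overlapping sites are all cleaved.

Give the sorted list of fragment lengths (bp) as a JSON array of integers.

Scan for sites:
  NpsX TGGTT/3: at [66, 154] ⇒ [69, 157]
  PtaVI (CGAGG, off=4): no sites
  SqiII GCGGAA/2: at [187] ⇒ [0]

All cut coordinates (distinct, sorted): [0, 69, 157]

Fragment lengths:
  0→69: 69 bp
  69→157: 88 bp
  157→0 (wrap): 189-157+0 = 32 bp

[32,69,88]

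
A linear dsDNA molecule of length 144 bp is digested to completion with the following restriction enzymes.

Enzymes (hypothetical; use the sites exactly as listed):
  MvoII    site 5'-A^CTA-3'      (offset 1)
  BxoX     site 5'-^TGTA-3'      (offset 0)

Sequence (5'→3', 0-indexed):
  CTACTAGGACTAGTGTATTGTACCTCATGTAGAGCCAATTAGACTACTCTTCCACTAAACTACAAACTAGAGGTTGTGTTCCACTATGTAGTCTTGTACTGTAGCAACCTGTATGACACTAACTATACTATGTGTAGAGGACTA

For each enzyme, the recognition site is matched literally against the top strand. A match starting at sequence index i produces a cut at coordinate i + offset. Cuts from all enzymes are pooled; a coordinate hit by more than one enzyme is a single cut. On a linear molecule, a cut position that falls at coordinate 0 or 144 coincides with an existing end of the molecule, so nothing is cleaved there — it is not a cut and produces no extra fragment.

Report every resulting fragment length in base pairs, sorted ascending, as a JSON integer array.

Scan for sites:
  MvoII (ACTA, off=1): starts [2, 8, 42, 53, 58, 65, 82, 117, 121, 126, 140] → cuts [3, 9, 43, 54, 59, 66, 83, 118, 122, 127, 141]
  BxoX (TGTA, off=0): starts [13, 18, 27, 86, 94, 99, 109, 132] → cuts [13, 18, 27, 86, 94, 99, 109, 132]

All cut coordinates (distinct, sorted): [3, 9, 13, 18, 27, 43, 54, 59, 66, 83, 86, 94, 99, 109, 118, 122, 127, 132, 141]

Fragment lengths:
  [0,3): 3 bp
  [3,9): 6 bp
  [9,13): 4 bp
  [13,18): 5 bp
  [18,27): 9 bp
  [27,43): 16 bp
  [43,54): 11 bp
  [54,59): 5 bp
  [59,66): 7 bp
  [66,83): 17 bp
  [83,86): 3 bp
  [86,94): 8 bp
  [94,99): 5 bp
  [99,109): 10 bp
  [109,118): 9 bp
  [118,122): 4 bp
  [122,127): 5 bp
  [127,132): 5 bp
  [132,141): 9 bp
  [141,144): 3 bp

[3,3,3,4,4,5,5,5,5,5,6,7,8,9,9,9,10,11,16,17]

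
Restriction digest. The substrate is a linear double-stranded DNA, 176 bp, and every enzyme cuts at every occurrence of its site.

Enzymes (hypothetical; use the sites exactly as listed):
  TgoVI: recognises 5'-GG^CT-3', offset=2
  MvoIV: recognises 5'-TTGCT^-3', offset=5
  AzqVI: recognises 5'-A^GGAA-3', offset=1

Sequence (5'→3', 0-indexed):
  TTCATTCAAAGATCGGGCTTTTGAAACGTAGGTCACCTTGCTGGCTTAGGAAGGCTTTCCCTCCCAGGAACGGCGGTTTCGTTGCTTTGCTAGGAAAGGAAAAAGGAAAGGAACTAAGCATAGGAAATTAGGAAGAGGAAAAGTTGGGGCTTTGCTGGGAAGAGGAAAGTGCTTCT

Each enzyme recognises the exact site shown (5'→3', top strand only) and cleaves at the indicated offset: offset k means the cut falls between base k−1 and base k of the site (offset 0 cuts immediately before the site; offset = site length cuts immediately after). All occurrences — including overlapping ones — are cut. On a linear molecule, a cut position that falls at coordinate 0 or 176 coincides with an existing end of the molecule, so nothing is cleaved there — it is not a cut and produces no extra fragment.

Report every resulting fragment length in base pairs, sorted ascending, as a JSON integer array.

[1,2,4,5,5,5,6,6,7,7,7,8,12,13,13,13,17,20,25]

Scan for sites:
  TgoVI GGCT/2: at [15, 42, 52, 147] ⇒ [17, 44, 54, 149]
  MvoIV TTGCT/5: at [37, 81, 86, 151] ⇒ [42, 86, 91, 156]
  AzqVI AGGAA/1: at [47, 65, 91, 96, 103, 108, 121, 129, 135, 162] ⇒ [48, 66, 92, 97, 104, 109, 122, 130, 136, 163]

Pooled cuts: [17, 42, 44, 48, 54, 66, 86, 91, 92, 97, 104, 109, 122, 130, 136, 149, 156, 163]

Fragment lengths:
  [0,17): 17 bp
  [17,42): 25 bp
  [42,44): 2 bp
  [44,48): 4 bp
  [48,54): 6 bp
  [54,66): 12 bp
  [66,86): 20 bp
  [86,91): 5 bp
  [91,92): 1 bp
  [92,97): 5 bp
  [97,104): 7 bp
  [104,109): 5 bp
  [109,122): 13 bp
  [122,130): 8 bp
  [130,136): 6 bp
  [136,149): 13 bp
  [149,156): 7 bp
  [156,163): 7 bp
  [163,176): 13 bp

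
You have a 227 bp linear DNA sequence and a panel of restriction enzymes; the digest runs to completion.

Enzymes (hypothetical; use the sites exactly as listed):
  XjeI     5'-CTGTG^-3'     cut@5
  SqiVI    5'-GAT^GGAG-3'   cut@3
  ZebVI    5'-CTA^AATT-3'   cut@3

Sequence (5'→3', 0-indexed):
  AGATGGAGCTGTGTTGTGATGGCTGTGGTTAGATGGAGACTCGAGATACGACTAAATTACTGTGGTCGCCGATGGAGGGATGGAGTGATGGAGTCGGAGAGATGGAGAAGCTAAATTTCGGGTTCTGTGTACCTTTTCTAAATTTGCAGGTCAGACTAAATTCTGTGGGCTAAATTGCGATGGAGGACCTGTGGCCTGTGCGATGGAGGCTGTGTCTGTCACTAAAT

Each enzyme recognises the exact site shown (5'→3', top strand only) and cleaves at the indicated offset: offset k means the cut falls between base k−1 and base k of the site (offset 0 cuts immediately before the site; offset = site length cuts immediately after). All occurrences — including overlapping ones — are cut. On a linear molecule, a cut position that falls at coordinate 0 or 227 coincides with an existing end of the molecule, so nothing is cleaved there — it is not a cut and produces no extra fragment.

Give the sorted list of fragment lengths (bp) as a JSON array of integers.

[4,4,5,7,7,8,8,9,9,9,9,10,10,10,11,12,13,14,14,16,18,20]

Site scan:
  XjeI CTGTG/5: at [8, 22, 59, 124, 162, 188, 195, 209] ⇒ [13, 27, 64, 129, 167, 193, 200, 214]
  SqiVI GATGGAG/3: at [1, 31, 70, 78, 86, 100, 178, 201] ⇒ [4, 34, 73, 81, 89, 103, 181, 204]
  ZebVI CTAAATT/3: at [51, 110, 137, 155, 169] ⇒ [54, 113, 140, 158, 172]

All cut coordinates (distinct, sorted): [4, 13, 27, 34, 54, 64, 73, 81, 89, 103, 113, 129, 140, 158, 167, 172, 181, 193, 200, 204, 214]

Fragments:
  [0,4): 4 bp
  [4,13): 9 bp
  [13,27): 14 bp
  [27,34): 7 bp
  [34,54): 20 bp
  [54,64): 10 bp
  [64,73): 9 bp
  [73,81): 8 bp
  [81,89): 8 bp
  [89,103): 14 bp
  [103,113): 10 bp
  [113,129): 16 bp
  [129,140): 11 bp
  [140,158): 18 bp
  [158,167): 9 bp
  [167,172): 5 bp
  [172,181): 9 bp
  [181,193): 12 bp
  [193,200): 7 bp
  [200,204): 4 bp
  [204,214): 10 bp
  [214,227): 13 bp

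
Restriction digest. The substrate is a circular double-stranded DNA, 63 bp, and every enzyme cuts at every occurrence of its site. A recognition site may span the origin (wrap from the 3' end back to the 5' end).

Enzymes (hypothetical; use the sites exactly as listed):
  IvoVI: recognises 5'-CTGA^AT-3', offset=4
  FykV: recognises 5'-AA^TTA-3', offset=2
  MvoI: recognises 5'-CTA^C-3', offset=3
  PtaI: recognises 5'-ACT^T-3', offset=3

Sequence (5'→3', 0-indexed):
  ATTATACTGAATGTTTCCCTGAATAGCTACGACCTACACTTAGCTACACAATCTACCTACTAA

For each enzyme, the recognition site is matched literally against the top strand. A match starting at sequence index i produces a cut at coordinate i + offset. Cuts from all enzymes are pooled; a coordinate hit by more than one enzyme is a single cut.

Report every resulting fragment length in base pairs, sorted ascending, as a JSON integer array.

Per-enzyme occurrences:
  IvoVI (CTGAAT, off=4): starts [6, 18] → cuts [10, 22]
  FykV (AATTA, off=2): starts [62] → cuts [1]
  MvoI (CTAC, off=3): starts [26, 33, 43, 52, 56] → cuts [29, 36, 46, 55, 59]
  PtaI (ACTT, off=3): starts [37] → cuts [40]

All cut coordinates (distinct, sorted): [1, 10, 22, 29, 36, 40, 46, 55, 59]

Fragments:
  1→10: 9 bp
  10→22: 12 bp
  22→29: 7 bp
  29→36: 7 bp
  36→40: 4 bp
  40→46: 6 bp
  46→55: 9 bp
  55→59: 4 bp
  59→1 (wrap): 63-59+1 = 5 bp

[4,4,5,6,7,7,9,9,12]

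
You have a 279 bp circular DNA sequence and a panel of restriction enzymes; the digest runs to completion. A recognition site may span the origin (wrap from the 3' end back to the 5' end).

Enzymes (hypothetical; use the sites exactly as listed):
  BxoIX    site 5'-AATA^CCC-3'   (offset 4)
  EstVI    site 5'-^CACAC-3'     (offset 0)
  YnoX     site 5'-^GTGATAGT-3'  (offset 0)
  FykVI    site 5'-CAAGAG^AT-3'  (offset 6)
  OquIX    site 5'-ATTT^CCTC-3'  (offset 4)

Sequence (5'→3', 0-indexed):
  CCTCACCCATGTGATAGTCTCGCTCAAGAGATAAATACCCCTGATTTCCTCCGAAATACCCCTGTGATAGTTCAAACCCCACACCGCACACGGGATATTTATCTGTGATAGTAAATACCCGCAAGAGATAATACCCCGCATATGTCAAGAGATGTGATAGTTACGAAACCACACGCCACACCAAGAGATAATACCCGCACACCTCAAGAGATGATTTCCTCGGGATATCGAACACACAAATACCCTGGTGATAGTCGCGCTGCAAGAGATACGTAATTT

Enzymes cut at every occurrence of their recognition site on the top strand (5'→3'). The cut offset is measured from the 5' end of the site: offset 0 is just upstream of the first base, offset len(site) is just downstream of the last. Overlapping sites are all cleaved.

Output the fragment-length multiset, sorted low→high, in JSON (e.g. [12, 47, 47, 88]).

Site scan:
  BxoIX AATACCC/4: at [33, 54, 113, 129, 189, 238] ⇒ [37, 58, 117, 133, 193, 242]
  EstVI CACAC/0: at [79, 86, 169, 176, 197, 232] ⇒ [79, 86, 169, 176, 197, 232]
  YnoX GTGATAGT/0: at [10, 63, 104, 153, 247] ⇒ [10, 63, 104, 153, 247]
  FykVI CAAGAGAT/6: at [24, 121, 145, 181, 204, 262] ⇒ [30, 127, 151, 187, 210, 268]
  OquIX ATTTCCTC/4: at [43, 213, 275] ⇒ [0, 47, 217]

Pooled cuts: [0, 10, 30, 37, 47, 58, 63, 79, 86, 104, 117, 127, 133, 151, 153, 169, 176, 187, 193, 197, 210, 217, 232, 242, 247, 268]

Fragments:
  0→10: 10 bp
  10→30: 20 bp
  30→37: 7 bp
  37→47: 10 bp
  47→58: 11 bp
  58→63: 5 bp
  63→79: 16 bp
  79→86: 7 bp
  86→104: 18 bp
  104→117: 13 bp
  117→127: 10 bp
  127→133: 6 bp
  133→151: 18 bp
  151→153: 2 bp
  153→169: 16 bp
  169→176: 7 bp
  176→187: 11 bp
  187→193: 6 bp
  193→197: 4 bp
  197→210: 13 bp
  210→217: 7 bp
  217→232: 15 bp
  232→242: 10 bp
  242→247: 5 bp
  247→268: 21 bp
  268→0 (wrap): 279-268+0 = 11 bp

[2,4,5,5,6,6,7,7,7,7,10,10,10,10,11,11,11,13,13,15,16,16,18,18,20,21]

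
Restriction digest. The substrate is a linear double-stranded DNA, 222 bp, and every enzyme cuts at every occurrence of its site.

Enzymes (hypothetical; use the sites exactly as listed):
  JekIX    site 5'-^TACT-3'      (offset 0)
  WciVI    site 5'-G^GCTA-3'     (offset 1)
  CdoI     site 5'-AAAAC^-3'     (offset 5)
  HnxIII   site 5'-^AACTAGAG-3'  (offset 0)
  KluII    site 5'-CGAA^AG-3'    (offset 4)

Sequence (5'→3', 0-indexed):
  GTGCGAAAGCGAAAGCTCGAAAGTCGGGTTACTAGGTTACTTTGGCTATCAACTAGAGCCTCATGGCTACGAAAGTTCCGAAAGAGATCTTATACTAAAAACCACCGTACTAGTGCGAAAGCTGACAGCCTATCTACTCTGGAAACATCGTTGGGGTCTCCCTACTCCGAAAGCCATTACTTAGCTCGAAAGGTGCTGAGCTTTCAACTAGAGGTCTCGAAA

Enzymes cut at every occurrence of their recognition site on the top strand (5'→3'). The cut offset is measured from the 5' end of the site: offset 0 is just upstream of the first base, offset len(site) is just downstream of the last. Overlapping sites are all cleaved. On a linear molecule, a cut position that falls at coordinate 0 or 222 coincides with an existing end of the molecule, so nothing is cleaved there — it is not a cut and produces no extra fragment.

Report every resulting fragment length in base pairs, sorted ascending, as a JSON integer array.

Per-enzyme occurrences:
  JekIX (TACT, off=0): starts [29, 37, 92, 107, 134, 162, 177] → cuts [29, 37, 92, 107, 134, 162, 177]
  WciVI (GGCTA, off=1): starts [43, 64] → cuts [44, 65]
  CdoI (AAAAC, off=5): starts [97] → cuts [102]
  HnxIII (AACTAGAG, off=0): starts [50, 205] → cuts [50, 205]
  KluII (CGAAAG, off=4): starts [3, 9, 17, 69, 78, 115, 167, 186] → cuts [7, 13, 21, 73, 82, 119, 171, 190]

Pooled cuts: [7, 13, 21, 29, 37, 44, 50, 65, 73, 82, 92, 102, 107, 119, 134, 162, 171, 177, 190, 205]

Fragments:
  [0,7): 7 bp
  [7,13): 6 bp
  [13,21): 8 bp
  [21,29): 8 bp
  [29,37): 8 bp
  [37,44): 7 bp
  [44,50): 6 bp
  [50,65): 15 bp
  [65,73): 8 bp
  [73,82): 9 bp
  [82,92): 10 bp
  [92,102): 10 bp
  [102,107): 5 bp
  [107,119): 12 bp
  [119,134): 15 bp
  [134,162): 28 bp
  [162,171): 9 bp
  [171,177): 6 bp
  [177,190): 13 bp
  [190,205): 15 bp
  [205,222): 17 bp

[5,6,6,6,7,7,8,8,8,8,9,9,10,10,12,13,15,15,15,17,28]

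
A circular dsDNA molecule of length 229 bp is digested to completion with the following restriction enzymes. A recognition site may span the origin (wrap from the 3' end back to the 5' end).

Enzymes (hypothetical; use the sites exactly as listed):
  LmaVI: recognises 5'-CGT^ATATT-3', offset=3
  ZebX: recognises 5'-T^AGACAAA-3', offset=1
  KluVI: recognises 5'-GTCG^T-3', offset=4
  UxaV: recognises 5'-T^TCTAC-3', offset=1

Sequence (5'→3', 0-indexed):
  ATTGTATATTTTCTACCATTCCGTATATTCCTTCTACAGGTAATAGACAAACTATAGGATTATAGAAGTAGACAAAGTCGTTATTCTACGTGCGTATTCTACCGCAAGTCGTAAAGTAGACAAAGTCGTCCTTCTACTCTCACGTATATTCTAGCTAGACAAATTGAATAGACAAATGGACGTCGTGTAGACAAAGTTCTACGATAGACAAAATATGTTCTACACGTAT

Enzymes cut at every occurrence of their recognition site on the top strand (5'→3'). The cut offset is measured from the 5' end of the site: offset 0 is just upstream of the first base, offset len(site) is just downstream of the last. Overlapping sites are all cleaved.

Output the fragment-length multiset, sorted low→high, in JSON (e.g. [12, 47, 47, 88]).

[3,4,4,6,8,8,9,9,11,11,11,12,13,13,13,13,13,13,14,16,25]

Scan for sites:
  LmaVI CGTATATT/3: at [21, 142, 224] ⇒ [24, 145, 227]
  ZebX TAGACAAA/1: at [43, 68, 116, 155, 168, 187, 204] ⇒ [44, 69, 117, 156, 169, 188, 205]
  KluVI GTCGT/4: at [76, 107, 124, 181] ⇒ [80, 111, 128, 185]
  UxaV TTCTAC/1: at [10, 31, 83, 96, 131, 196, 217] ⇒ [11, 32, 84, 97, 132, 197, 218]

Pooled cuts: [11, 24, 32, 44, 69, 80, 84, 97, 111, 117, 128, 132, 145, 156, 169, 185, 188, 197, 205, 218, 227]

Fragment lengths:
  11→24: 13 bp
  24→32: 8 bp
  32→44: 12 bp
  44→69: 25 bp
  69→80: 11 bp
  80→84: 4 bp
  84→97: 13 bp
  97→111: 14 bp
  111→117: 6 bp
  117→128: 11 bp
  128→132: 4 bp
  132→145: 13 bp
  145→156: 11 bp
  156→169: 13 bp
  169→185: 16 bp
  185→188: 3 bp
  188→197: 9 bp
  197→205: 8 bp
  205→218: 13 bp
  218→227: 9 bp
  227→11 (wrap): 229-227+11 = 13 bp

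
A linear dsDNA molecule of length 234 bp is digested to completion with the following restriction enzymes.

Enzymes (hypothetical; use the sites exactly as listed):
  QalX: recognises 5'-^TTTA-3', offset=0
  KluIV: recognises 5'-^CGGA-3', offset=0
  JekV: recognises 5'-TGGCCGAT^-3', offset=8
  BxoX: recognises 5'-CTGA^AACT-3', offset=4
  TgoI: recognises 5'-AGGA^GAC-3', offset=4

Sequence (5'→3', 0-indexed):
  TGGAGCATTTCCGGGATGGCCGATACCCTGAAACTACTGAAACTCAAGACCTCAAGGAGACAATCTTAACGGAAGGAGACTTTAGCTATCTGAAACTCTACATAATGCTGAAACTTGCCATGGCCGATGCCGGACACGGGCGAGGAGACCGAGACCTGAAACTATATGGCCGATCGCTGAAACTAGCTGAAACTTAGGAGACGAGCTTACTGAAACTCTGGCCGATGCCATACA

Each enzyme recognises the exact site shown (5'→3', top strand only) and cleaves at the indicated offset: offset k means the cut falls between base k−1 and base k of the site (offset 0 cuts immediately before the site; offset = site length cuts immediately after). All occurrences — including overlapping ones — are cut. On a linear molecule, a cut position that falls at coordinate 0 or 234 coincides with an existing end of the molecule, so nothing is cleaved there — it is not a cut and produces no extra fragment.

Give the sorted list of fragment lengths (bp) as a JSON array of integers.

Site scan:
  QalX TTTA/0: at [80] ⇒ [80]
  KluIV CGGA/0: at [69, 130] ⇒ [69, 130]
  JekV TGGCCGAT/8: at [16, 120, 166, 218] ⇒ [24, 128, 174, 226]
  BxoX CTGAAACT/4: at [27, 36, 89, 107, 155, 176, 186, 209] ⇒ [31, 40, 93, 111, 159, 180, 190, 213]
  TgoI AGGAGAC/4: at [54, 73, 142, 195] ⇒ [58, 77, 146, 199]

All cut coordinates (distinct, sorted): [24, 31, 40, 58, 69, 77, 80, 93, 111, 128, 130, 146, 159, 174, 180, 190, 199, 213, 226]

Fragment lengths:
  [0,24): 24 bp
  [24,31): 7 bp
  [31,40): 9 bp
  [40,58): 18 bp
  [58,69): 11 bp
  [69,77): 8 bp
  [77,80): 3 bp
  [80,93): 13 bp
  [93,111): 18 bp
  [111,128): 17 bp
  [128,130): 2 bp
  [130,146): 16 bp
  [146,159): 13 bp
  [159,174): 15 bp
  [174,180): 6 bp
  [180,190): 10 bp
  [190,199): 9 bp
  [199,213): 14 bp
  [213,226): 13 bp
  [226,234): 8 bp

[2,3,6,7,8,8,9,9,10,11,13,13,13,14,15,16,17,18,18,24]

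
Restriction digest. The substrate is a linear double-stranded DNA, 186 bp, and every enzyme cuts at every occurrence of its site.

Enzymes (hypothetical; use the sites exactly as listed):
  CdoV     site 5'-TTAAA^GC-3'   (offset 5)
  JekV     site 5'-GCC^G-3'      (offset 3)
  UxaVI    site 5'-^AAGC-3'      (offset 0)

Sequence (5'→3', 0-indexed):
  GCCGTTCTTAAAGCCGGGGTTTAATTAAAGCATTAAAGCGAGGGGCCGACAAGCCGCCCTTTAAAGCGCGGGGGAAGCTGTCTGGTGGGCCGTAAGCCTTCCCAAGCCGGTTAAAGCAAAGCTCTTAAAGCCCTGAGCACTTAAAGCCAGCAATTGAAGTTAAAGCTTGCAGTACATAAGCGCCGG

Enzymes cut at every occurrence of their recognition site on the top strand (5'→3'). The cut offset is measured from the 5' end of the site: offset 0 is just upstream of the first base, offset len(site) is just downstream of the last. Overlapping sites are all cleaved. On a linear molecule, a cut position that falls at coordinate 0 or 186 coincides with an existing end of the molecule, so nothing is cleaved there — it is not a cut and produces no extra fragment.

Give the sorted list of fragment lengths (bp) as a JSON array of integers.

Scan for sites:
  CdoV TTAAAGC/5: at [7, 24, 32, 60, 110, 124, 140, 159] ⇒ [12, 29, 37, 65, 115, 129, 145, 164]
  JekV GCCG/3: at [0, 12, 44, 52, 88, 105, 181] ⇒ [3, 15, 47, 55, 91, 108, 184]
  UxaVI AAGC/0: at [10, 27, 35, 50, 63, 74, 93, 103, 113, 118, 127, 143, 162, 177] ⇒ [10, 27, 35, 50, 63, 74, 93, 103, 113, 118, 127, 143, 162, 177]

Pooled cuts: [3, 10, 12, 15, 27, 29, 35, 37, 47, 50, 55, 63, 65, 74, 91, 93, 103, 108, 113, 115, 118, 127, 129, 143, 145, 162, 164, 177, 184]

Fragments:
  [0,3): 3 bp
  [3,10): 7 bp
  [10,12): 2 bp
  [12,15): 3 bp
  [15,27): 12 bp
  [27,29): 2 bp
  [29,35): 6 bp
  [35,37): 2 bp
  [37,47): 10 bp
  [47,50): 3 bp
  [50,55): 5 bp
  [55,63): 8 bp
  [63,65): 2 bp
  [65,74): 9 bp
  [74,91): 17 bp
  [91,93): 2 bp
  [93,103): 10 bp
  [103,108): 5 bp
  [108,113): 5 bp
  [113,115): 2 bp
  [115,118): 3 bp
  [118,127): 9 bp
  [127,129): 2 bp
  [129,143): 14 bp
  [143,145): 2 bp
  [145,162): 17 bp
  [162,164): 2 bp
  [164,177): 13 bp
  [177,184): 7 bp
  [184,186): 2 bp

[2,2,2,2,2,2,2,2,2,2,3,3,3,3,5,5,5,6,7,7,8,9,9,10,10,12,13,14,17,17]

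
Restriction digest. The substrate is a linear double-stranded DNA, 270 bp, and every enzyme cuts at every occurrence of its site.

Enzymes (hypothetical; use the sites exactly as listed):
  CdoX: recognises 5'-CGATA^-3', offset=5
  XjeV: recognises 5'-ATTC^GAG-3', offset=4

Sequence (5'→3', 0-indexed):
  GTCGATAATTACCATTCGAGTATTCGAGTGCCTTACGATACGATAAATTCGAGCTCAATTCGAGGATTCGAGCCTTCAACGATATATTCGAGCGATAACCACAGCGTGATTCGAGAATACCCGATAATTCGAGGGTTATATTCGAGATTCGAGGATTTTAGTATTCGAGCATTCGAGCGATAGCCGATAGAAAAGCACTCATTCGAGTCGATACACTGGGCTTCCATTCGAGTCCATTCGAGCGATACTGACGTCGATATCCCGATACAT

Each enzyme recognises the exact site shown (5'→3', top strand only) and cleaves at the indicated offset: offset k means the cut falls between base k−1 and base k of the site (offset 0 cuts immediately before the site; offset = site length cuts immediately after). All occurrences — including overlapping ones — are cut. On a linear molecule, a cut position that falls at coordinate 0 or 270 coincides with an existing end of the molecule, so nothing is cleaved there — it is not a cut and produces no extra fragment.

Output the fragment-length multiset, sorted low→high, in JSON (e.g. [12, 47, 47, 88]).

[3,4,5,5,5,7,7,7,8,8,8,8,8,8,8,9,10,10,11,12,13,14,15,15,15,15,16,16]

Per-enzyme occurrences:
  CdoX (CGATA, off=5): starts [2, 35, 40, 79, 92, 121, 177, 184, 208, 242, 254, 262] → cuts [7, 40, 45, 84, 97, 126, 182, 189, 213, 247, 259, 267]
  XjeV (ATTCGAG, off=4): starts [13, 21, 46, 57, 65, 85, 108, 126, 139, 146, 162, 170, 200, 225, 235] → cuts [17, 25, 50, 61, 69, 89, 112, 130, 143, 150, 166, 174, 204, 229, 239]

Pooled cuts: [7, 17, 25, 40, 45, 50, 61, 69, 84, 89, 97, 112, 126, 130, 143, 150, 166, 174, 182, 189, 204, 213, 229, 239, 247, 259, 267]

Fragment lengths:
  [0,7): 7 bp
  [7,17): 10 bp
  [17,25): 8 bp
  [25,40): 15 bp
  [40,45): 5 bp
  [45,50): 5 bp
  [50,61): 11 bp
  [61,69): 8 bp
  [69,84): 15 bp
  [84,89): 5 bp
  [89,97): 8 bp
  [97,112): 15 bp
  [112,126): 14 bp
  [126,130): 4 bp
  [130,143): 13 bp
  [143,150): 7 bp
  [150,166): 16 bp
  [166,174): 8 bp
  [174,182): 8 bp
  [182,189): 7 bp
  [189,204): 15 bp
  [204,213): 9 bp
  [213,229): 16 bp
  [229,239): 10 bp
  [239,247): 8 bp
  [247,259): 12 bp
  [259,267): 8 bp
  [267,270): 3 bp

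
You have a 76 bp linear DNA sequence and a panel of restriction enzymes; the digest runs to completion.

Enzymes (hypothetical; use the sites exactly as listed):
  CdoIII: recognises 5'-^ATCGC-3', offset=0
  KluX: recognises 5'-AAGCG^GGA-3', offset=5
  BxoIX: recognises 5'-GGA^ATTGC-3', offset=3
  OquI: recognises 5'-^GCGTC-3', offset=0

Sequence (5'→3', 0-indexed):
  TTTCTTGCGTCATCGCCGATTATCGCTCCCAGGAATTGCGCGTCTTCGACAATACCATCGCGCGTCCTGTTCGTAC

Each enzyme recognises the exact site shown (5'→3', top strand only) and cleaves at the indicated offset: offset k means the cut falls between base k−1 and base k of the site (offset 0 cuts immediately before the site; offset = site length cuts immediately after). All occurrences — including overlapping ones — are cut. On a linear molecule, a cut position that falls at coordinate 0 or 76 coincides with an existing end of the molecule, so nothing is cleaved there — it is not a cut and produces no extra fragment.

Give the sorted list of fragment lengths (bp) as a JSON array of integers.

[5,5,5,6,10,13,15,17]

Site scan:
  CdoIII (ATCGC, off=0): starts [11, 21, 56] → cuts [11, 21, 56]
  KluX (AAGCGGGA, off=5): no sites
  BxoIX (GGAATTGC, off=3): starts [31] → cuts [34]
  OquI (GCGTC, off=0): starts [6, 39, 61] → cuts [6, 39, 61]

Pooled cuts: [6, 11, 21, 34, 39, 56, 61]

Fragments:
  [0,6): 6 bp
  [6,11): 5 bp
  [11,21): 10 bp
  [21,34): 13 bp
  [34,39): 5 bp
  [39,56): 17 bp
  [56,61): 5 bp
  [61,76): 15 bp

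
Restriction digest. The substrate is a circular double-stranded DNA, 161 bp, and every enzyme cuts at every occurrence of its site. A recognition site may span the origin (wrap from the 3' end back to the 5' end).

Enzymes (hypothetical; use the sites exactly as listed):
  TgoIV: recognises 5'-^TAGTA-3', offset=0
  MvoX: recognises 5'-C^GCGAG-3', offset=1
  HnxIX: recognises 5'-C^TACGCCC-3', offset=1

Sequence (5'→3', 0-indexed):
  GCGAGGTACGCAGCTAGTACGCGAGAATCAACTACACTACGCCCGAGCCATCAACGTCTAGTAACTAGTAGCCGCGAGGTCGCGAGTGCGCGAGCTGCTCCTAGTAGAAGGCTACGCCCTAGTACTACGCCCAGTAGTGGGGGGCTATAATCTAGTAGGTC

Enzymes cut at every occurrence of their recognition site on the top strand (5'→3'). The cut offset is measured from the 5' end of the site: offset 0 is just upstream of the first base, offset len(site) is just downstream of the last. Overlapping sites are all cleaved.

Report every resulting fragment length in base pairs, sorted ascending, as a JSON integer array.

[6,6,7,7,8,8,8,9,11,12,14,17,21,27]

Site scan:
  TgoIV TAGTA/0: at [14, 58, 65, 101, 119, 152] ⇒ [14, 58, 65, 101, 119, 152]
  MvoX CGCGAG/1: at [19, 72, 80, 88, 160] ⇒ [0, 20, 73, 81, 89]
  HnxIX CTACGCCC/1: at [36, 111, 124] ⇒ [37, 112, 125]

All cut coordinates (distinct, sorted): [0, 14, 20, 37, 58, 65, 73, 81, 89, 101, 112, 119, 125, 152]

Fragment lengths:
  0→14: 14 bp
  14→20: 6 bp
  20→37: 17 bp
  37→58: 21 bp
  58→65: 7 bp
  65→73: 8 bp
  73→81: 8 bp
  81→89: 8 bp
  89→101: 12 bp
  101→112: 11 bp
  112→119: 7 bp
  119→125: 6 bp
  125→152: 27 bp
  152→0 (wrap): 161-152+0 = 9 bp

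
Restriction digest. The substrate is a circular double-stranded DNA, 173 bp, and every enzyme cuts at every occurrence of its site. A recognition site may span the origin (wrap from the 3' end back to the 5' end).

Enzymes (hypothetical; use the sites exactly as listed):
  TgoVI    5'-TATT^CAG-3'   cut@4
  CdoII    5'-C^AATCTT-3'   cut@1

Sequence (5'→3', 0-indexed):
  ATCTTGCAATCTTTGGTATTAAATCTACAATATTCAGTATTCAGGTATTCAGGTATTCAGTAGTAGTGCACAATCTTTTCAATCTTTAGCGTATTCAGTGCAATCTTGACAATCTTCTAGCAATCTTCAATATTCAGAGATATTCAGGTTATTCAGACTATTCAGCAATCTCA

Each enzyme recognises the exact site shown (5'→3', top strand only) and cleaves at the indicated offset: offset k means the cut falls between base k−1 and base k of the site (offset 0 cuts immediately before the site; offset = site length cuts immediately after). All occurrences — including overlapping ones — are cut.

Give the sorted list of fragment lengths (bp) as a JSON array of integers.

Site scan:
  TgoVI (TATTCAG, off=4): starts [30, 37, 45, 53, 91, 130, 140, 149, 158] → cuts [34, 41, 49, 57, 95, 134, 144, 153, 162]
  CdoII (CAATCTT, off=1): starts [6, 70, 79, 100, 109, 120, 171] → cuts [7, 71, 80, 101, 110, 121, 172]

Pooled cuts: [7, 34, 41, 49, 57, 71, 80, 95, 101, 110, 121, 134, 144, 153, 162, 172]

Fragment lengths:
  7→34: 27 bp
  34→41: 7 bp
  41→49: 8 bp
  49→57: 8 bp
  57→71: 14 bp
  71→80: 9 bp
  80→95: 15 bp
  95→101: 6 bp
  101→110: 9 bp
  110→121: 11 bp
  121→134: 13 bp
  134→144: 10 bp
  144→153: 9 bp
  153→162: 9 bp
  162→172: 10 bp
  172→7 (wrap): 173-172+7 = 8 bp

[6,7,8,8,8,9,9,9,9,10,10,11,13,14,15,27]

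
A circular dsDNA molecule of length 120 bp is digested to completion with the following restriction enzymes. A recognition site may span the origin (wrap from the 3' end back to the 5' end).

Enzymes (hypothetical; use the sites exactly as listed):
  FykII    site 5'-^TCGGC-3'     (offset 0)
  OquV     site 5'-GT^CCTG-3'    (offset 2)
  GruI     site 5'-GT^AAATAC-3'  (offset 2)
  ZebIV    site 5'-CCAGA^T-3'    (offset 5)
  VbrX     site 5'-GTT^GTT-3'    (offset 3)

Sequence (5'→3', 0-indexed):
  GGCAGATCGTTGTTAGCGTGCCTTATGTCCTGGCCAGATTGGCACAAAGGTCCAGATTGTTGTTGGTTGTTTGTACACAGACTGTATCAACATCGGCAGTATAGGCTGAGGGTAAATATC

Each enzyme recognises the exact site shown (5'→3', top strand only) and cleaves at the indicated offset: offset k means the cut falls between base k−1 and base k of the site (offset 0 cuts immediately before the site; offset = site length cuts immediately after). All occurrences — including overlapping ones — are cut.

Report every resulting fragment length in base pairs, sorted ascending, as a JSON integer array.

Site scan:
  FykII (TCGGC, off=0): starts [92, 118] → cuts [92, 118]
  OquV (GTCCTG, off=2): starts [26] → cuts [28]
  GruI (GTAAATAC, off=2): no sites
  ZebIV (CCAGAT, off=5): starts [33, 51] → cuts [38, 56]
  VbrX (GTTGTT, off=3): starts [8, 58, 65] → cuts [11, 61, 68]

All cut coordinates (distinct, sorted): [11, 28, 38, 56, 61, 68, 92, 118]

Fragments:
  11→28: 17 bp
  28→38: 10 bp
  38→56: 18 bp
  56→61: 5 bp
  61→68: 7 bp
  68→92: 24 bp
  92→118: 26 bp
  118→11 (wrap): 120-118+11 = 13 bp

[5,7,10,13,17,18,24,26]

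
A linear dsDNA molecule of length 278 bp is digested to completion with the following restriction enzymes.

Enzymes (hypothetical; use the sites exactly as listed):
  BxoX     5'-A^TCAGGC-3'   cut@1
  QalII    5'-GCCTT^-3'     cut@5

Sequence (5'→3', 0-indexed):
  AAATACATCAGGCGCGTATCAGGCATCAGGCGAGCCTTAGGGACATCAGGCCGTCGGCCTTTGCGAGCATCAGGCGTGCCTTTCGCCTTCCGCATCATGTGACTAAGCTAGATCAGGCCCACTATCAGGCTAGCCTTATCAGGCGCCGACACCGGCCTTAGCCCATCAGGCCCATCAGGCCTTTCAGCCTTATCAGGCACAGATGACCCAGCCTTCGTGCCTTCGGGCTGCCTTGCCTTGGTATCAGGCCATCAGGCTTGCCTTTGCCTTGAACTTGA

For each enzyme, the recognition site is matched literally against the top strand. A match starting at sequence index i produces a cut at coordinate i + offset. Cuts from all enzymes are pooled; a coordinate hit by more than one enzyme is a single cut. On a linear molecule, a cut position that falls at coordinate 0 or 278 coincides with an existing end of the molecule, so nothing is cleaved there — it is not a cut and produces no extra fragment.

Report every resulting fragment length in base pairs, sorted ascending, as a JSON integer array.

Per-enzyme occurrences:
  BxoX (ATCAGGC, off=1): starts [6, 17, 24, 44, 68, 111, 123, 137, 164, 173, 191, 242, 250] → cuts [7, 18, 25, 45, 69, 112, 124, 138, 165, 174, 192, 243, 251]
  QalII (GCCTT, off=5): starts [33, 56, 77, 84, 132, 154, 178, 186, 210, 218, 229, 234, 259, 265] → cuts [38, 61, 82, 89, 137, 159, 183, 191, 215, 223, 234, 239, 264, 270]

All cut coordinates (distinct, sorted): [7, 18, 25, 38, 45, 61, 69, 82, 89, 112, 124, 137, 138, 159, 165, 174, 183, 191, 192, 215, 223, 234, 239, 243, 251, 264, 270]

Fragments:
  [0,7): 7 bp
  [7,18): 11 bp
  [18,25): 7 bp
  [25,38): 13 bp
  [38,45): 7 bp
  [45,61): 16 bp
  [61,69): 8 bp
  [69,82): 13 bp
  [82,89): 7 bp
  [89,112): 23 bp
  [112,124): 12 bp
  [124,137): 13 bp
  [137,138): 1 bp
  [138,159): 21 bp
  [159,165): 6 bp
  [165,174): 9 bp
  [174,183): 9 bp
  [183,191): 8 bp
  [191,192): 1 bp
  [192,215): 23 bp
  [215,223): 8 bp
  [223,234): 11 bp
  [234,239): 5 bp
  [239,243): 4 bp
  [243,251): 8 bp
  [251,264): 13 bp
  [264,270): 6 bp
  [270,278): 8 bp

[1,1,4,5,6,6,7,7,7,7,8,8,8,8,8,9,9,11,11,12,13,13,13,13,16,21,23,23]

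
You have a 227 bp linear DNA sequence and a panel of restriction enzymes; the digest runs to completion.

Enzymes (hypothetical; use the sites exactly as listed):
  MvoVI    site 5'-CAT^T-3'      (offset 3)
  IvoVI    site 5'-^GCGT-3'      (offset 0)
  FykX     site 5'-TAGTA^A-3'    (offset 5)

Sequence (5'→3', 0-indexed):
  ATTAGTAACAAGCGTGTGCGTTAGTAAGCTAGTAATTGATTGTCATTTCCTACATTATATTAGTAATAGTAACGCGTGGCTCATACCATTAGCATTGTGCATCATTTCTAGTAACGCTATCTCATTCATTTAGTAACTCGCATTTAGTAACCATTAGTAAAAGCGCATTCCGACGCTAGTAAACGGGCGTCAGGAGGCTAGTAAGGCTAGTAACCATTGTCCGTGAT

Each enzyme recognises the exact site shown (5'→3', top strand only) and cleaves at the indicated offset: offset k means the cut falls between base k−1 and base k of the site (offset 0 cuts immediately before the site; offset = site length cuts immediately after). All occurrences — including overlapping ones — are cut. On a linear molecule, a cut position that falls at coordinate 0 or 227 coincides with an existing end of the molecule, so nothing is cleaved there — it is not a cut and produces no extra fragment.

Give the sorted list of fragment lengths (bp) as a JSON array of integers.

[2,4,4,5,5,5,5,6,6,6,6,6,7,8,8,8,9,9,9,9,10,10,10,12,12,13,16,17]

Scan for sites:
  MvoVI CATT/3: at [43, 52, 86, 92, 102, 122, 126, 140, 151, 165, 214] ⇒ [46, 55, 89, 95, 105, 125, 129, 143, 154, 168, 217]
  IvoVI GCGT/0: at [11, 17, 73, 186] ⇒ [11, 17, 73, 186]
  FykX TAGTAA/5: at [2, 21, 29, 60, 66, 108, 130, 144, 154, 176, 198, 207] ⇒ [7, 26, 34, 65, 71, 113, 135, 149, 159, 181, 203, 212]

Pooled cuts: [7, 11, 17, 26, 34, 46, 55, 65, 71, 73, 89, 95, 105, 113, 125, 129, 135, 143, 149, 154, 159, 168, 181, 186, 203, 212, 217]

Fragment lengths:
  [0,7): 7 bp
  [7,11): 4 bp
  [11,17): 6 bp
  [17,26): 9 bp
  [26,34): 8 bp
  [34,46): 12 bp
  [46,55): 9 bp
  [55,65): 10 bp
  [65,71): 6 bp
  [71,73): 2 bp
  [73,89): 16 bp
  [89,95): 6 bp
  [95,105): 10 bp
  [105,113): 8 bp
  [113,125): 12 bp
  [125,129): 4 bp
  [129,135): 6 bp
  [135,143): 8 bp
  [143,149): 6 bp
  [149,154): 5 bp
  [154,159): 5 bp
  [159,168): 9 bp
  [168,181): 13 bp
  [181,186): 5 bp
  [186,203): 17 bp
  [203,212): 9 bp
  [212,217): 5 bp
  [217,227): 10 bp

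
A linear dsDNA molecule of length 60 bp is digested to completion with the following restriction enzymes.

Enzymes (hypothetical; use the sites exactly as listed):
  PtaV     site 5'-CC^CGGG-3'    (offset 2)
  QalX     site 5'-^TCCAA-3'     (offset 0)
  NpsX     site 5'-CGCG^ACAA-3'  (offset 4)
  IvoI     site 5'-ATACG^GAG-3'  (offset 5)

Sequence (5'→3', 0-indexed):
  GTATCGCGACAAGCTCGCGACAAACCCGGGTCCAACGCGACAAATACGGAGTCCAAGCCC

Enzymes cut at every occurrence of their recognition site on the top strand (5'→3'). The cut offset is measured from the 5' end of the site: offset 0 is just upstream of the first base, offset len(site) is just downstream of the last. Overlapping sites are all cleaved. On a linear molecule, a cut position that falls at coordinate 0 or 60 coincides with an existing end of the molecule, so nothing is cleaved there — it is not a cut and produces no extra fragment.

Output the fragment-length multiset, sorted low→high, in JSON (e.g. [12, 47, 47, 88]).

Site scan:
  PtaV CCCGGG/2: at [24] ⇒ [26]
  QalX TCCAA/0: at [30, 51] ⇒ [30, 51]
  NpsX CGCGACAA/4: at [4, 15, 35] ⇒ [8, 19, 39]
  IvoI ATACGGAG/5: at [43] ⇒ [48]

Pooled cuts: [8, 19, 26, 30, 39, 48, 51]

Fragments:
  [0,8): 8 bp
  [8,19): 11 bp
  [19,26): 7 bp
  [26,30): 4 bp
  [30,39): 9 bp
  [39,48): 9 bp
  [48,51): 3 bp
  [51,60): 9 bp

[3,4,7,8,9,9,9,11]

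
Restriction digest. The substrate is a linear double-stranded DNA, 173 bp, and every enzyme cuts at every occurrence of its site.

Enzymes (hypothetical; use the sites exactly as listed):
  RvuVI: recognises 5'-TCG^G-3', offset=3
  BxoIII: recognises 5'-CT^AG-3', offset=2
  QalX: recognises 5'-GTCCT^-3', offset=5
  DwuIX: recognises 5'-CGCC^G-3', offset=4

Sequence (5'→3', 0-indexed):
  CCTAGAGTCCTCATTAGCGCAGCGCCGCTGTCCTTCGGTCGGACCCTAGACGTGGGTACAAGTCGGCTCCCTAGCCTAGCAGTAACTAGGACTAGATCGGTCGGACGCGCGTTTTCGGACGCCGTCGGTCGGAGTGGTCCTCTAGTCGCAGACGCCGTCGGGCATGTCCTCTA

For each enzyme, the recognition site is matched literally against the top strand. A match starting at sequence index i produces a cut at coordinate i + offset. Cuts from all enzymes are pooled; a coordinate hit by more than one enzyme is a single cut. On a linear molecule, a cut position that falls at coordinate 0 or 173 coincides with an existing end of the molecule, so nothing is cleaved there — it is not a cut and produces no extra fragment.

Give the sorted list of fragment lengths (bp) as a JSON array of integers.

[2,3,3,3,4,4,4,4,4,5,6,6,6,6,7,8,8,10,10,10,13,14,15,18]

Per-enzyme occurrences:
  RvuVI TCGG/3: at [34, 38, 62, 96, 100, 114, 124, 128, 157] ⇒ [37, 41, 65, 99, 103, 117, 127, 131, 160]
  BxoIII CTAG/2: at [1, 45, 70, 75, 85, 91, 141] ⇒ [3, 47, 72, 77, 87, 93, 143]
  QalX GTCCT/5: at [6, 29, 136, 165] ⇒ [11, 34, 141, 170]
  DwuIX CGCCG/4: at [22, 119, 152] ⇒ [26, 123, 156]

Pooled cuts: [3, 11, 26, 34, 37, 41, 47, 65, 72, 77, 87, 93, 99, 103, 117, 123, 127, 131, 141, 143, 156, 160, 170]

Fragment lengths:
  [0,3): 3 bp
  [3,11): 8 bp
  [11,26): 15 bp
  [26,34): 8 bp
  [34,37): 3 bp
  [37,41): 4 bp
  [41,47): 6 bp
  [47,65): 18 bp
  [65,72): 7 bp
  [72,77): 5 bp
  [77,87): 10 bp
  [87,93): 6 bp
  [93,99): 6 bp
  [99,103): 4 bp
  [103,117): 14 bp
  [117,123): 6 bp
  [123,127): 4 bp
  [127,131): 4 bp
  [131,141): 10 bp
  [141,143): 2 bp
  [143,156): 13 bp
  [156,160): 4 bp
  [160,170): 10 bp
  [170,173): 3 bp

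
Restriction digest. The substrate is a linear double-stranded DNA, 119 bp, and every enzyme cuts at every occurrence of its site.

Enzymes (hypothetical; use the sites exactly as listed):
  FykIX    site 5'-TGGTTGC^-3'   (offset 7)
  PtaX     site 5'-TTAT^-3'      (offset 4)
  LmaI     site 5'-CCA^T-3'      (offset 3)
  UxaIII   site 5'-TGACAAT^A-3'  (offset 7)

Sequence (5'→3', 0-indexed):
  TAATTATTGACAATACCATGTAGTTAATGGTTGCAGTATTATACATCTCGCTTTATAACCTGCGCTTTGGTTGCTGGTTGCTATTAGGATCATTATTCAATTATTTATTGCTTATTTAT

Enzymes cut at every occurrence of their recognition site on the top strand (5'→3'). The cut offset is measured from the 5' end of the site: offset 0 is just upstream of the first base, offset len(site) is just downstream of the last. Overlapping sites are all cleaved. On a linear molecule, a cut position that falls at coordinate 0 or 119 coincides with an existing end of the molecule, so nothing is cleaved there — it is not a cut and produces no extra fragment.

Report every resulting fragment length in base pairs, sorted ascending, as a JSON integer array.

[4,4,4,7,7,7,7,8,8,14,15,16,18]

Scan for sites:
  FykIX TGGTTGC/7: at [27, 67, 74] ⇒ [34, 74, 81]
  PtaX TTAT/4: at [3, 38, 52, 92, 100, 104, 111, 115] ⇒ [7, 42, 56, 96, 104, 108, 115] (position 119 is a terminus of the linear molecule — no cut)
  LmaI CCAT/3: at [15] ⇒ [18]
  UxaIII TGACAATA/7: at [7] ⇒ [14]

All cut coordinates (distinct, sorted): [7, 14, 18, 34, 42, 56, 74, 81, 96, 104, 108, 115]

Fragments:
  [0,7): 7 bp
  [7,14): 7 bp
  [14,18): 4 bp
  [18,34): 16 bp
  [34,42): 8 bp
  [42,56): 14 bp
  [56,74): 18 bp
  [74,81): 7 bp
  [81,96): 15 bp
  [96,104): 8 bp
  [104,108): 4 bp
  [108,115): 7 bp
  [115,119): 4 bp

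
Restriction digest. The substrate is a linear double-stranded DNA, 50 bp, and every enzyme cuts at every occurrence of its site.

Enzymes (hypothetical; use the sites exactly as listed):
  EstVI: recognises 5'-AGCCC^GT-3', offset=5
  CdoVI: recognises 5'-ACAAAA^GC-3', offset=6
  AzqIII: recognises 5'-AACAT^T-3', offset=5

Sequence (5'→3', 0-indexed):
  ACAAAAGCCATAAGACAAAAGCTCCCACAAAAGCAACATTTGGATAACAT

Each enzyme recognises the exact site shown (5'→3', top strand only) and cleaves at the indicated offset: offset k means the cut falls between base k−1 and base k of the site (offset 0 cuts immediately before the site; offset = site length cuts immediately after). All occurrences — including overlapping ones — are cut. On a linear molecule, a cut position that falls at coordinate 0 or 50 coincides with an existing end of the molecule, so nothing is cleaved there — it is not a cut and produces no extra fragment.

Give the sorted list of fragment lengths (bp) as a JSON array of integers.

Per-enzyme occurrences:
  EstVI (AGCCCGT, off=5): no sites
  CdoVI (ACAAAAGC, off=6): starts [0, 14, 26] → cuts [6, 20, 32]
  AzqIII (AACATT, off=5): starts [34] → cuts [39]

All cut coordinates (distinct, sorted): [6, 20, 32, 39]

Fragment lengths:
  [0,6): 6 bp
  [6,20): 14 bp
  [20,32): 12 bp
  [32,39): 7 bp
  [39,50): 11 bp

[6,7,11,12,14]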